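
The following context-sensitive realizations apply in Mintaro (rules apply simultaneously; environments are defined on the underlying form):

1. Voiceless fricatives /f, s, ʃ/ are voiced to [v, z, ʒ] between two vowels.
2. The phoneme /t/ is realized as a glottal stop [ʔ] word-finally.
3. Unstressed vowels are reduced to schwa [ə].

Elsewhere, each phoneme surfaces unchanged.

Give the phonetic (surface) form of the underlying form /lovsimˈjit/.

[ləvsəmˈjiʔ]

/l/ — not in any rule's target class → [l].
Rule 3 applies to /o/ (between /l/ and /v/: in an unstressed syllable) → [ə].
/v/ stays [v].
/s/ (between /v/ and /i/) fails the environment for rule 1, so it stays [s].
Rule 3 applies to /i/ (between /s/ and /m/: in an unstressed syllable) → [ə].
/m/ — not in any rule's target class → [m].
/j/ — not in any rule's target class → [j].
/i/ — between /j/ and /t/; rule 3 does not apply here → [i].
Rule 2 applies to /t/ (word-final: word-finally) → [ʔ].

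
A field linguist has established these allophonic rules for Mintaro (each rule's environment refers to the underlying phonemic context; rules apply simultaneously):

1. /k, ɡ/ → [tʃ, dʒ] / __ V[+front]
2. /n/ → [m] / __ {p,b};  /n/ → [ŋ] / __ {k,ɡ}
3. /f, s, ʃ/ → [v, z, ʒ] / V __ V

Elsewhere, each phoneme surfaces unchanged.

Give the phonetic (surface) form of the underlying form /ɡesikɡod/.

[dʒezikɡod]

Rule 1 applies to /ɡ/ (word-initial: before a front vowel) → [dʒ].
/s/ meets the environment for rule 3 (between two vowels) → [z].
/k/ (between /i/ and /ɡ/) fails the environment for rule 1, so it stays [k].
/ɡ/ (between /k/ and /o/) fails the environment for rule 1, so it stays [ɡ].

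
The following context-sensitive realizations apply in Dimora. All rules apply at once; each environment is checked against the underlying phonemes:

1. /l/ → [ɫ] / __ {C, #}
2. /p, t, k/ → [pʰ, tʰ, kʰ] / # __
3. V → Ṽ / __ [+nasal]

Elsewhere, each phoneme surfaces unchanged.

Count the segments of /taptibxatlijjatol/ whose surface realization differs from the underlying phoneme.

Segments that undergo a rule: /t/ → [tʰ] (rule 2); /l/ → [ɫ] (rule 1).
All other segments surface unchanged.

2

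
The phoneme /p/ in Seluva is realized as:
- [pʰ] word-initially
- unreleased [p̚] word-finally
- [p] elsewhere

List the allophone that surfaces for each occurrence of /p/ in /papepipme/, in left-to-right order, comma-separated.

Occurrence 1 (position 1): word-initially → [pʰ].
Occurrence 2 (position 3): no conditioning environment matches → elsewhere allophone [p].
Occurrence 3 (position 5): no conditioning environment matches → elsewhere allophone [p].
Occurrence 4 (position 7): no conditioning environment matches → elsewhere allophone [p].

[pʰ], [p], [p], [p]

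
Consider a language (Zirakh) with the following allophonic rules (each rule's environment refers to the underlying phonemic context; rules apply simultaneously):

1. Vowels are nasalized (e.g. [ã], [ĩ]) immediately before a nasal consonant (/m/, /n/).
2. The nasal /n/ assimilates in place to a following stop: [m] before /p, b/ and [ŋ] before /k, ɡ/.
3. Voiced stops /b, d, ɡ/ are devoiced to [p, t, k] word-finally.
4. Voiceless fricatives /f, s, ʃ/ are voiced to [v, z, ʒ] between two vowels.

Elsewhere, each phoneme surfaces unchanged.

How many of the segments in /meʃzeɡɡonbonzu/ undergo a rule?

Segments that undergo a rule: /o/ → [õ] (rule 1); /n/ → [m] (rule 2); /o/ → [õ] (rule 1).
All other segments surface unchanged.

3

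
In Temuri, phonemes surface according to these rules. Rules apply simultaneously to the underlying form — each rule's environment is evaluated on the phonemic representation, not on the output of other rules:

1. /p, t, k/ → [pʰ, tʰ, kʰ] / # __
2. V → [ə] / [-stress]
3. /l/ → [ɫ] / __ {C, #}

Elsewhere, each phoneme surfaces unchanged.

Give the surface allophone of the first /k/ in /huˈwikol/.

[k]

/k/ (between /i/ and /o/) fails the environment for rule 1, so it stays [k].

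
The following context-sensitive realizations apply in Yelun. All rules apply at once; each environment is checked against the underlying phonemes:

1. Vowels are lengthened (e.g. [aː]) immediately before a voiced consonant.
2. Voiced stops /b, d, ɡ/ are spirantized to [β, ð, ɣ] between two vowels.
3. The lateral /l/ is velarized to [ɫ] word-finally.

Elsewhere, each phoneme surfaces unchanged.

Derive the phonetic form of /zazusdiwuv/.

[zaːzusdiːwuːv]

/a/ — between /z/ and /z/, before a voiced consonant — surfaces as [aː] (rule 1).
/u/ (between /z/ and /s/) is in the target of rule 1 but the environment (before a voiced consonant) is not met → [u].
/d/ (between /s/ and /i/) fails the environment for rule 2, so it stays [d].
/i/ — between /d/ and /w/, before a voiced consonant — surfaces as [iː] (rule 1).
/u/ (between /w/ and /v/): before a voiced consonant, so rule 1 applies → [uː].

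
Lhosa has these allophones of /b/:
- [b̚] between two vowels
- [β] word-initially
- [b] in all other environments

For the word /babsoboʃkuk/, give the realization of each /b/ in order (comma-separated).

Occurrence 1 (position 1): word-initially → [β].
Occurrence 2 (position 3): no conditioning environment matches → elsewhere allophone [b].
Occurrence 3 (position 6): between two vowels → [b̚].

[β], [b], [b̚]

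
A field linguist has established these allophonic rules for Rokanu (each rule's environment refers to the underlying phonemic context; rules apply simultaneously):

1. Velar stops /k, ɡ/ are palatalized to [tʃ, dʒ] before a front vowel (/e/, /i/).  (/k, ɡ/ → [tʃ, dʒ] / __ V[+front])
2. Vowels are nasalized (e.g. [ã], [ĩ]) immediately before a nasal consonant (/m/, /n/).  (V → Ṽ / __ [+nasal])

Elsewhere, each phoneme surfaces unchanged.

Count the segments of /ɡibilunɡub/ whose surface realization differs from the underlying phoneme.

Segments that undergo a rule: /ɡ/ → [dʒ] (rule 1); /u/ → [ũ] (rule 2).
All other segments surface unchanged.

2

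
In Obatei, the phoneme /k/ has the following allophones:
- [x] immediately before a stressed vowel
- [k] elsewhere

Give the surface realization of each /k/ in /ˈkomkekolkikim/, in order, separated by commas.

Occurrence 1 (position 1): immediately before a stressed vowel → [x].
Occurrence 2 (position 4): no conditioning environment matches → elsewhere allophone [k].
Occurrence 3 (position 6): no conditioning environment matches → elsewhere allophone [k].
Occurrence 4 (position 9): no conditioning environment matches → elsewhere allophone [k].
Occurrence 5 (position 11): no conditioning environment matches → elsewhere allophone [k].

[x], [k], [k], [k], [k]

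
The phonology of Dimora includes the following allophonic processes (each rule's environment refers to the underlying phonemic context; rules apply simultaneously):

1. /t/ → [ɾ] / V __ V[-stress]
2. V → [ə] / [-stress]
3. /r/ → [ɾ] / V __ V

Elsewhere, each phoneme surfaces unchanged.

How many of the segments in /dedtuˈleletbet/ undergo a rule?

Segments that undergo a rule: /e/ → [ə] (rule 2); /u/ → [ə] (rule 2); /e/ → [ə] (rule 2); /e/ → [ə] (rule 2).
All other segments surface unchanged.

4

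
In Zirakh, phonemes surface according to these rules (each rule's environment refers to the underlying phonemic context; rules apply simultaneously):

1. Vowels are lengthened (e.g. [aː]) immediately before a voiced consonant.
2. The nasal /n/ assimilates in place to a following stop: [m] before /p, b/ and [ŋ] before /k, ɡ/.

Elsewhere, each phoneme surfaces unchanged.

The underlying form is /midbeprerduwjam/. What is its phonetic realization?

[miːdbepreːrduːwjaːm]

/m/ stays [m].
/i/ (between /m/ and /d/) occurs before a voiced consonant → [iː] by rule 1.
/d/ (between /i/ and /b/): no rule targets it → [d].
/b/ stays [b].
/e/ (between /b/ and /p/) fails the environment for rule 1, so it stays [e].
/p/ — not in any rule's target class → [p].
/r/ (between /p/ and /e/) is unaffected → [r].
Rule 1 applies to /e/ (between /r/ and /r/: before a voiced consonant) → [eː].
/r/ (between /e/ and /d/): no rule targets it → [r].
/d/ stays [d].
/u/ — between /d/ and /w/, before a voiced consonant — surfaces as [uː] (rule 1).
/w/ (between /u/ and /j/) is unaffected → [w].
/j/ stays [j].
/a/ (between /j/ and /m/): before a voiced consonant, so rule 1 applies → [aː].
/m/ (word-final) is unaffected → [m].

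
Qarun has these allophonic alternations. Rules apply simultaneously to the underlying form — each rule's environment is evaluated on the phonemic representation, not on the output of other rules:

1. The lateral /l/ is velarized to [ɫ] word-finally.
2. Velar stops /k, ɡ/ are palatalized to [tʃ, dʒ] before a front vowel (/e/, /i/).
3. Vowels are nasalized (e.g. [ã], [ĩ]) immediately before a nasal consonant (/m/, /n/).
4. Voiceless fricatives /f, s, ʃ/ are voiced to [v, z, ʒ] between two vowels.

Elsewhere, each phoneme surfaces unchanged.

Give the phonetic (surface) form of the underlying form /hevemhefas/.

/e/ (between /h/ and /v/) fails the environment for rule 3, so it stays [e].
/e/ meets the environment for rule 3 (before a nasal consonant) → [ẽ].
/e/ (between /h/ and /f/) is in the target of rule 3 but the environment (before a nasal consonant) is not met → [e].
/f/ meets the environment for rule 4 (between two vowels) → [v].
/a/ (between /f/ and /s/): rule 3 targets it, but not before a nasal consonant → unchanged [a].
/s/ — word-final; rule 4 does not apply here → [s].

[hevẽmhevas]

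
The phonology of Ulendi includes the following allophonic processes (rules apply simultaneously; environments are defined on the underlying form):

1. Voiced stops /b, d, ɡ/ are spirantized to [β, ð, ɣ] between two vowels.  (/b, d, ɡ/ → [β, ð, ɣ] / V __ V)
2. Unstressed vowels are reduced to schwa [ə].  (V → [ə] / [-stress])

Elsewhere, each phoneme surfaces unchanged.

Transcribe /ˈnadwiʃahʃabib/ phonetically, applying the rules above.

/a/ — between /n/ and /d/; rule 2 does not apply here → [a].
/d/ (between /a/ and /w/) fails the environment for rule 1, so it stays [d].
Rule 2 applies to /i/ (between /w/ and /ʃ/: in an unstressed syllable) → [ə].
/a/ (between /ʃ/ and /h/) occurs in an unstressed syllable → [ə] by rule 2.
Rule 2 applies to /a/ (between /ʃ/ and /b/: in an unstressed syllable) → [ə].
/b/ (between /a/ and /i/): between two vowels, so rule 1 applies → [β].
/i/ meets the environment for rule 2 (in an unstressed syllable) → [ə].
/b/ (word-final) is in the target of rule 1 but the environment (between two vowels) is not met → [b].

[ˈnadwəʃəhʃəβəb]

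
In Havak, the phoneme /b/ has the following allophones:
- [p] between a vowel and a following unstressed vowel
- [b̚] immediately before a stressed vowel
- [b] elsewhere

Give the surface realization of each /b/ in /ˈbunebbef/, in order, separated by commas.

[b̚], [b], [b]

Occurrence 1 (position 1): immediately before a stressed vowel → [b̚].
Occurrence 2 (position 5): no conditioning environment matches → elsewhere allophone [b].
Occurrence 3 (position 6): no conditioning environment matches → elsewhere allophone [b].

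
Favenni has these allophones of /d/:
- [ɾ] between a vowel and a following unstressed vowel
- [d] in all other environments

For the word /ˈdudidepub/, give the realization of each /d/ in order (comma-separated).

[d], [ɾ], [ɾ]

Occurrence 1 (position 1): no conditioning environment matches → elsewhere allophone [d].
Occurrence 2 (position 3): between a vowel and a following unstressed vowel → [ɾ].
Occurrence 3 (position 5): between a vowel and a following unstressed vowel → [ɾ].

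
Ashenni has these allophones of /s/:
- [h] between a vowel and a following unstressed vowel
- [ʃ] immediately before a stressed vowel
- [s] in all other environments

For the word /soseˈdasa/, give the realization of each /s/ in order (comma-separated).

Occurrence 1 (position 1): no conditioning environment matches → elsewhere allophone [s].
Occurrence 2 (position 3): between a vowel and a following unstressed vowel → [h].
Occurrence 3 (position 7): between a vowel and a following unstressed vowel → [h].

[s], [h], [h]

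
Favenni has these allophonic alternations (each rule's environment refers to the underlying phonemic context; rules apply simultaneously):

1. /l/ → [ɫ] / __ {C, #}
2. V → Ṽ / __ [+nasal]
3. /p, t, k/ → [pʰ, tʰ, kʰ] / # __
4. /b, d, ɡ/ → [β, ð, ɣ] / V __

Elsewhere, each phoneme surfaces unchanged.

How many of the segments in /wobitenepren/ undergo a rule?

Segments that undergo a rule: /b/ → [β] (rule 4); /e/ → [ẽ] (rule 2); /e/ → [ẽ] (rule 2).
All other segments surface unchanged.

3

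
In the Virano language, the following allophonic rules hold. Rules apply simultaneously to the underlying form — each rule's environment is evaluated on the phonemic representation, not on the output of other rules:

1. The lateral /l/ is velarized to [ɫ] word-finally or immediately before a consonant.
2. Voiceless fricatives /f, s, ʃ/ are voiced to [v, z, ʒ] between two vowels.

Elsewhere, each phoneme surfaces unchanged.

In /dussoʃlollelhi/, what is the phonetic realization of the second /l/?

[ɫ]

Rule 1 applies to /l/ (between /o/ and /l/: word-finally or immediately before a consonant) → [ɫ].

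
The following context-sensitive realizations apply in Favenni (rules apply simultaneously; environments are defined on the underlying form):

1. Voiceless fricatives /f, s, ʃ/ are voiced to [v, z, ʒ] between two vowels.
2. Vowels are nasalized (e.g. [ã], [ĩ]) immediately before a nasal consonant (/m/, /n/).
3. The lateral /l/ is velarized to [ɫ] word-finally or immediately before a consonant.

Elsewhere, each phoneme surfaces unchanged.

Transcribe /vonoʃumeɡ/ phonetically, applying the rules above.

/v/ — not in any rule's target class → [v].
/o/ (between /v/ and /n/): before a nasal consonant, so rule 2 applies → [õ].
/n/ (between /o/ and /o/) is unaffected → [n].
/o/ (between /n/ and /ʃ/) fails the environment for rule 2, so it stays [o].
/ʃ/ — between /o/ and /u/, between two vowels — surfaces as [ʒ] (rule 1).
Rule 2 applies to /u/ (between /ʃ/ and /m/: before a nasal consonant) → [ũ].
/m/ (between /u/ and /e/): no rule targets it → [m].
/e/ (between /m/ and /ɡ/): rule 2 targets it, but not before a nasal consonant → unchanged [e].
/ɡ/ (word-final): no rule targets it → [ɡ].

[võnoʒũmeɡ]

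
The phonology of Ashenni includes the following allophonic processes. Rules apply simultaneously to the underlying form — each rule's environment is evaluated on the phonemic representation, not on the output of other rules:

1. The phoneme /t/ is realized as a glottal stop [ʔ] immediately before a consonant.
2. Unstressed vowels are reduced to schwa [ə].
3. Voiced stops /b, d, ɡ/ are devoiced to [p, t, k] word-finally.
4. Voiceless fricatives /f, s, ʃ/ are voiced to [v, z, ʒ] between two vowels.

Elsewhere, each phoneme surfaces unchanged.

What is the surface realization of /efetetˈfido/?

[əvətəʔˈfidə]

/e/ meets the environment for rule 2 (in an unstressed syllable) → [ə].
/f/ meets the environment for rule 4 (between two vowels) → [v].
Rule 2 applies to /e/ (between /f/ and /t/: in an unstressed syllable) → [ə].
/t/ (between /e/ and /e/) fails the environment for rule 1, so it stays [t].
/e/ (between /t/ and /t/): in an unstressed syllable, so rule 2 applies → [ə].
Rule 1 applies to /t/ (between /e/ and /f/: immediately before a consonant) → [ʔ].
/f/ (between /t/ and /i/) fails the environment for rule 4, so it stays [f].
/i/ (between /f/ and /d/) is in the target of rule 2 but the environment (in an unstressed syllable) is not met → [i].
/d/ (between /i/ and /o/): rule 3 targets it, but not word-finally → unchanged [d].
/o/ — word-final, in an unstressed syllable — surfaces as [ə] (rule 2).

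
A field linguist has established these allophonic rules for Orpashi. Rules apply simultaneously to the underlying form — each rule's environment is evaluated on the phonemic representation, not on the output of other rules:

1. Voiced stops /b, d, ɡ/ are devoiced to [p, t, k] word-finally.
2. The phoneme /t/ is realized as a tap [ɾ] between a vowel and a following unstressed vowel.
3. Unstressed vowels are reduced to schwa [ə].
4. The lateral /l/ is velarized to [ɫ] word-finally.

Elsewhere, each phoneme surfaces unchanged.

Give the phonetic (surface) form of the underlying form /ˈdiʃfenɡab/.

[ˈdiʃfənɡəp]

/d/ (word-initial) is in the target of rule 1 but the environment (word-finally) is not met → [d].
/i/ (between /d/ and /ʃ/): rule 3 targets it, but not in an unstressed syllable → unchanged [i].
/ʃ/ — not in any rule's target class → [ʃ].
/f/ (between /ʃ/ and /e/) is unaffected → [f].
/e/ — between /f/ and /n/, in an unstressed syllable — surfaces as [ə] (rule 3).
/n/ — not in any rule's target class → [n].
/ɡ/ (between /n/ and /a/) is in the target of rule 1 but the environment (word-finally) is not met → [ɡ].
/a/ — between /ɡ/ and /b/, in an unstressed syllable — surfaces as [ə] (rule 3).
Rule 1 applies to /b/ (word-final: word-finally) → [p].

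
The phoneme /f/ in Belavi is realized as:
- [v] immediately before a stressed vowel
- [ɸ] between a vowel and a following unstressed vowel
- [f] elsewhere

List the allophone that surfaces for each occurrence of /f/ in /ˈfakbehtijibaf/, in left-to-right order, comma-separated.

Occurrence 1 (position 1): immediately before a stressed vowel → [v].
Occurrence 2 (position 13): no conditioning environment matches → elsewhere allophone [f].

[v], [f]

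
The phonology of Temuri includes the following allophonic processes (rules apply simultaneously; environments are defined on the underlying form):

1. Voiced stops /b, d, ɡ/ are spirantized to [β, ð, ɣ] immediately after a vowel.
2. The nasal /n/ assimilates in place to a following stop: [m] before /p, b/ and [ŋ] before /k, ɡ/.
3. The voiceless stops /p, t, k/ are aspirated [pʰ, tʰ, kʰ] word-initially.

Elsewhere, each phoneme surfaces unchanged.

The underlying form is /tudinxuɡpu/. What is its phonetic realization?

/t/ meets the environment for rule 3 (word-initially) → [tʰ].
/u/ (between /t/ and /d/): no rule targets it → [u].
Rule 1 applies to /d/ (between /u/ and /i/: immediately after a vowel) → [ð].
/i/ (between /d/ and /n/) is unaffected → [i].
/n/ (between /i/ and /x/) is in the target of rule 2 but the environment (before a labial or velar stop) is not met → [n].
/x/ stays [x].
/u/ (between /x/ and /ɡ/): no rule targets it → [u].
/ɡ/ — between /u/ and /p/, immediately after a vowel — surfaces as [ɣ] (rule 1).
/p/ (between /ɡ/ and /u/) is in the target of rule 3 but the environment (word-initially) is not met → [p].
/u/ (word-final): no rule targets it → [u].

[tʰuðinxuɣpu]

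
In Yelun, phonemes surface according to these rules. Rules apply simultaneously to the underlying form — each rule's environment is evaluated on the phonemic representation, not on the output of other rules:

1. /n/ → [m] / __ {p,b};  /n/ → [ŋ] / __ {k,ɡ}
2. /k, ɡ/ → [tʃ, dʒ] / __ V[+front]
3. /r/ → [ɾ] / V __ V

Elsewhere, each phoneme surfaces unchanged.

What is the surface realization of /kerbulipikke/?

/k/ (word-initial): before a front vowel, so rule 2 applies → [tʃ].
/e/ stays [e].
/r/ (between /e/ and /b/) is in the target of rule 3 but the environment (between two vowels) is not met → [r].
/b/ (between /r/ and /u/) is unaffected → [b].
/u/ stays [u].
/l/ — not in any rule's target class → [l].
/i/ stays [i].
/p/ stays [p].
/i/ (between /p/ and /k/) is unaffected → [i].
/k/ — between /i/ and /k/; rule 2 does not apply here → [k].
/k/ meets the environment for rule 2 (before a front vowel) → [tʃ].
/e/ — not in any rule's target class → [e].

[tʃerbulipiktʃe]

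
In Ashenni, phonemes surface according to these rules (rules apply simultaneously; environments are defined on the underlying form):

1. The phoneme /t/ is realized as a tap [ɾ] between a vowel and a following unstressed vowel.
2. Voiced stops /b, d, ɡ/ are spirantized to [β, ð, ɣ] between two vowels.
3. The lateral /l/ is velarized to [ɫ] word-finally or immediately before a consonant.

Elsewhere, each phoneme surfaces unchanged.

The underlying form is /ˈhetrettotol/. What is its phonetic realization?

[ˈhetrettoɾoɫ]

/t/ — between /e/ and /r/; rule 1 does not apply here → [t].
/t/ (between /e/ and /t/): rule 1 targets it, but not between a vowel and a following unstressed vowel → unchanged [t].
/t/ — between /t/ and /o/; rule 1 does not apply here → [t].
/t/ (between /o/ and /o/): between a vowel and a following unstressed vowel, so rule 1 applies → [ɾ].
/l/ meets the environment for rule 3 (word-finally or immediately before a consonant) → [ɫ].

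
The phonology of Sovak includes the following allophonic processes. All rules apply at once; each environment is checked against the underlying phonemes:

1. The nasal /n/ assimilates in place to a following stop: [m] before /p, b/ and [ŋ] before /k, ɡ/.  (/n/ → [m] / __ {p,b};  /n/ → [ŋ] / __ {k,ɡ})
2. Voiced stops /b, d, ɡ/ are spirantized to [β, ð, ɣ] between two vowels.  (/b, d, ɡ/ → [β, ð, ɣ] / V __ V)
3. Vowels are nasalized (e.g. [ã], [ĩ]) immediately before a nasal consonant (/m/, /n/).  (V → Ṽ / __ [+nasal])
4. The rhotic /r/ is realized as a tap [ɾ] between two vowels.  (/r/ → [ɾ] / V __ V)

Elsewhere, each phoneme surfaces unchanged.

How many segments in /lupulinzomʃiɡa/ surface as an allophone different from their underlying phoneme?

3

Segments that undergo a rule: /i/ → [ĩ] (rule 3); /o/ → [õ] (rule 3); /ɡ/ → [ɣ] (rule 2).
All other segments surface unchanged.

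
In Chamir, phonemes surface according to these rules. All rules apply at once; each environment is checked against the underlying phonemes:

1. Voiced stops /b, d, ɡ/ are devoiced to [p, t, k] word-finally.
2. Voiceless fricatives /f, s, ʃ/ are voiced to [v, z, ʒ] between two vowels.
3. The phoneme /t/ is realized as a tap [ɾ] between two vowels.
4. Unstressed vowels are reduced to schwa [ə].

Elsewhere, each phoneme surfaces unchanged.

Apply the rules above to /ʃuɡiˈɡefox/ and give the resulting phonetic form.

/ʃ/ (word-initial): rule 2 targets it, but not between two vowels → unchanged [ʃ].
/u/ — between /ʃ/ and /ɡ/, in an unstressed syllable — surfaces as [ə] (rule 4).
/ɡ/ (between /u/ and /i/) is in the target of rule 1 but the environment (word-finally) is not met → [ɡ].
/i/ meets the environment for rule 4 (in an unstressed syllable) → [ə].
/ɡ/ (between /i/ and /e/) is in the target of rule 1 but the environment (word-finally) is not met → [ɡ].
/e/ (between /ɡ/ and /f/) is in the target of rule 4 but the environment (in an unstressed syllable) is not met → [e].
/f/ (between /e/ and /o/): between two vowels, so rule 2 applies → [v].
/o/ (between /f/ and /x/) occurs in an unstressed syllable → [ə] by rule 4.

[ʃəɡəˈɡevəx]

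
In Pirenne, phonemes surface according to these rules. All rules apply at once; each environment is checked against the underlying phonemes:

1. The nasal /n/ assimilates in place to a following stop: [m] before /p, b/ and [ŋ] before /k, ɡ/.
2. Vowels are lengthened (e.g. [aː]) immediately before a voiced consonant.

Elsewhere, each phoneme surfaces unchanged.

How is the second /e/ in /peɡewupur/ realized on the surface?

[eː]

/e/ meets the environment for rule 2 (before a voiced consonant) → [eː].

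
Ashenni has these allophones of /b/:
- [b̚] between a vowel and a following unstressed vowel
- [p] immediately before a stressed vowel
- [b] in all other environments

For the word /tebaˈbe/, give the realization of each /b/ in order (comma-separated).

Occurrence 1 (position 3): between a vowel and a following unstressed vowel → [b̚].
Occurrence 2 (position 5): immediately before a stressed vowel → [p].

[b̚], [p]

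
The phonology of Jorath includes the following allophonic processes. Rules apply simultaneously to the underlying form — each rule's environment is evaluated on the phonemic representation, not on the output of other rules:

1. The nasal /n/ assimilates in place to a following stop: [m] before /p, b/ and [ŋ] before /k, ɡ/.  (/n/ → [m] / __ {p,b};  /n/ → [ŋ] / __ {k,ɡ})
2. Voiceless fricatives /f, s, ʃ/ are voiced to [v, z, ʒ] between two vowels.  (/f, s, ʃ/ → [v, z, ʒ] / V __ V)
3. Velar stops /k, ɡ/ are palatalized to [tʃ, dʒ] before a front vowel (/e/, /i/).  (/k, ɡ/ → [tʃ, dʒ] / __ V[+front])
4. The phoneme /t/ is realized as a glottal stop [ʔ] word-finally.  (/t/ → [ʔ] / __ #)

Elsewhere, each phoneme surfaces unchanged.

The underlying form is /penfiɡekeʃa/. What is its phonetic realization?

/p/ (word-initial) is unaffected → [p].
/e/ — not in any rule's target class → [e].
/n/ (between /e/ and /f/) is in the target of rule 1 but the environment (before a labial or velar stop) is not met → [n].
/f/ (between /n/ and /i/): rule 2 targets it, but not between two vowels → unchanged [f].
/i/ (between /f/ and /ɡ/) is unaffected → [i].
Rule 3 applies to /ɡ/ (between /i/ and /e/: before a front vowel) → [dʒ].
/e/ (between /ɡ/ and /k/) is unaffected → [e].
/k/ (between /e/ and /e/) occurs before a front vowel → [tʃ] by rule 3.
/e/ stays [e].
/ʃ/ — between /e/ and /a/, between two vowels — surfaces as [ʒ] (rule 2).
/a/ — not in any rule's target class → [a].

[penfidʒetʃeʒa]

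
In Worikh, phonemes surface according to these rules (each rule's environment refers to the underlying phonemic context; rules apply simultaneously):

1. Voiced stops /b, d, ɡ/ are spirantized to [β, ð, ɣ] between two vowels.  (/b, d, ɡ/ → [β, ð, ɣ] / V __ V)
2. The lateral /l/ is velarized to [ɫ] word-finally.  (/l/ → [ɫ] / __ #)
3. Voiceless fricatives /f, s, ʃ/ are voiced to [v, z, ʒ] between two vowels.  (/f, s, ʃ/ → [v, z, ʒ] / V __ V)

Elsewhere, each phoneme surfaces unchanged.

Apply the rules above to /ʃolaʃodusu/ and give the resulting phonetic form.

/ʃ/ — word-initial; rule 3 does not apply here → [ʃ].
/o/ (between /ʃ/ and /l/): no rule targets it → [o].
/l/ (between /o/ and /a/): rule 2 targets it, but not word-finally → unchanged [l].
/a/ stays [a].
Rule 3 applies to /ʃ/ (between /a/ and /o/: between two vowels) → [ʒ].
/o/ (between /ʃ/ and /d/): no rule targets it → [o].
/d/ — between /o/ and /u/, between two vowels — surfaces as [ð] (rule 1).
/u/ stays [u].
/s/ (between /u/ and /u/): between two vowels, so rule 3 applies → [z].
/u/ stays [u].

[ʃolaʒoðuzu]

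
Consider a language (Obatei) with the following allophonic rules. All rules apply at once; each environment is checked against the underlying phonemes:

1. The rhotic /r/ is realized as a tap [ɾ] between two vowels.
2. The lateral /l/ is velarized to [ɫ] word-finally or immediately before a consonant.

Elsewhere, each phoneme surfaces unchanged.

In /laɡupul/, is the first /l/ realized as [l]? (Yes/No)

/l/ (word-initial) is in the target of rule 2 but the environment (word-finally or immediately before a consonant) is not met → [l].
The actual realization is [l], which matches [l].

Yes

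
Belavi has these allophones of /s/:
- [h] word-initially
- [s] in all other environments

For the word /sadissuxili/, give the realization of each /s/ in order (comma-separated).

[h], [s], [s]

Occurrence 1 (position 1): word-initially → [h].
Occurrence 2 (position 5): no conditioning environment matches → elsewhere allophone [s].
Occurrence 3 (position 6): no conditioning environment matches → elsewhere allophone [s].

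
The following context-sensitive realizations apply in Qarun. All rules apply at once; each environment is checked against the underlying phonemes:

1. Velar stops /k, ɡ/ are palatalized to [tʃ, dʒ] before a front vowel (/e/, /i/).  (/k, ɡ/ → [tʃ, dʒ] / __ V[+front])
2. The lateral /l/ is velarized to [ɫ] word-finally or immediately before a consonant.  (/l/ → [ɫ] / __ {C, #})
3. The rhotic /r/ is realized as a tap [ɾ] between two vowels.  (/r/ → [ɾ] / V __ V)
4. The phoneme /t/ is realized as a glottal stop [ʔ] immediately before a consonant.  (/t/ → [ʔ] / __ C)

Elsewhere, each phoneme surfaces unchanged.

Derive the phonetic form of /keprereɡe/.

[tʃepreɾedʒe]

Rule 1 applies to /k/ (word-initial: before a front vowel) → [tʃ].
/e/ stays [e].
/p/ stays [p].
/r/ — between /p/ and /e/; rule 3 does not apply here → [r].
/e/ (between /r/ and /r/) is unaffected → [e].
/r/ meets the environment for rule 3 (between two vowels) → [ɾ].
/e/ — not in any rule's target class → [e].
/ɡ/ (between /e/ and /e/) occurs before a front vowel → [dʒ] by rule 1.
/e/ (word-final) is unaffected → [e].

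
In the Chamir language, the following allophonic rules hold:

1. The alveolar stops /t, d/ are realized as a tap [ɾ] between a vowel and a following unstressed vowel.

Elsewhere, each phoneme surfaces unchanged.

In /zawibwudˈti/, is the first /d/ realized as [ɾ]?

/d/ (between /u/ and /t/) fails the environment for rule 1, so it stays [d].
The actual realization is [d], not [ɾ].

No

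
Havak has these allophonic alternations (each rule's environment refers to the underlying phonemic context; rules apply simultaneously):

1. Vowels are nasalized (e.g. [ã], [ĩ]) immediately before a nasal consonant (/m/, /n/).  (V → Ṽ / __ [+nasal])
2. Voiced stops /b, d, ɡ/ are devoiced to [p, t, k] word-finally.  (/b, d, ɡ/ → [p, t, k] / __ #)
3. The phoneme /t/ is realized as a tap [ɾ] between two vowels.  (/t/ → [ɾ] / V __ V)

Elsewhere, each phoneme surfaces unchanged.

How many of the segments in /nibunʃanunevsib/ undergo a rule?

Segments that undergo a rule: /u/ → [ũ] (rule 1); /a/ → [ã] (rule 1); /u/ → [ũ] (rule 1); /b/ → [p] (rule 2).
All other segments surface unchanged.

4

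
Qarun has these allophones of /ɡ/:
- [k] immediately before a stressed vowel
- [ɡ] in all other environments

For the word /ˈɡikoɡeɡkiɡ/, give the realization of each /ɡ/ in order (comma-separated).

Occurrence 1 (position 1): immediately before a stressed vowel → [k].
Occurrence 2 (position 5): no conditioning environment matches → elsewhere allophone [ɡ].
Occurrence 3 (position 7): no conditioning environment matches → elsewhere allophone [ɡ].
Occurrence 4 (position 10): no conditioning environment matches → elsewhere allophone [ɡ].

[k], [ɡ], [ɡ], [ɡ]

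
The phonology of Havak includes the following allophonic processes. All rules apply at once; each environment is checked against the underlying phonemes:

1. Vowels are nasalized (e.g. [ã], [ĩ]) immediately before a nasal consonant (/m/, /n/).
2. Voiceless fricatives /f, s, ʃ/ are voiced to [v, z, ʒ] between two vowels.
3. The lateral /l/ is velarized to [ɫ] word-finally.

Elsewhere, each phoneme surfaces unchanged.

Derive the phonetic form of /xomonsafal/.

[xõmõnsavaɫ]

/o/ — between /x/ and /m/, before a nasal consonant — surfaces as [õ] (rule 1).
/o/ — between /m/ and /n/, before a nasal consonant — surfaces as [õ] (rule 1).
/s/ (between /n/ and /a/) fails the environment for rule 2, so it stays [s].
/a/ — between /s/ and /f/; rule 1 does not apply here → [a].
/f/ meets the environment for rule 2 (between two vowels) → [v].
/a/ (between /f/ and /l/) is in the target of rule 1 but the environment (before a nasal consonant) is not met → [a].
/l/ (word-final) occurs word-finally → [ɫ] by rule 3.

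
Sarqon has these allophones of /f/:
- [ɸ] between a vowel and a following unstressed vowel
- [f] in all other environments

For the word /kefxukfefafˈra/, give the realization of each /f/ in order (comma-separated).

Occurrence 1 (position 3): no conditioning environment matches → elsewhere allophone [f].
Occurrence 2 (position 7): no conditioning environment matches → elsewhere allophone [f].
Occurrence 3 (position 9): between a vowel and a following unstressed vowel → [ɸ].
Occurrence 4 (position 11): no conditioning environment matches → elsewhere allophone [f].

[f], [f], [ɸ], [f]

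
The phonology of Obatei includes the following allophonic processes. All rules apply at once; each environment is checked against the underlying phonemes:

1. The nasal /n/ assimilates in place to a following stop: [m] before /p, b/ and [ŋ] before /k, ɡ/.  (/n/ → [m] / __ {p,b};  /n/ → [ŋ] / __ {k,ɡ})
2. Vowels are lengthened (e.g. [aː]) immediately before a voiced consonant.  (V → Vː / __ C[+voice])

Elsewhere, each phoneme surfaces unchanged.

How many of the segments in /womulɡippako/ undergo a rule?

2

Segments that undergo a rule: /o/ → [oː] (rule 2); /u/ → [uː] (rule 2).
All other segments surface unchanged.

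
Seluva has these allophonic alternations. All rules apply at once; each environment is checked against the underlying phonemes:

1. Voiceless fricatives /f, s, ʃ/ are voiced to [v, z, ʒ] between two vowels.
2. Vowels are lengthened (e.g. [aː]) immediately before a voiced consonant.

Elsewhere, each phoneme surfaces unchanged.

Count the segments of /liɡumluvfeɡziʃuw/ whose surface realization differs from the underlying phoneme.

6

Segments that undergo a rule: /i/ → [iː] (rule 2); /u/ → [uː] (rule 2); /u/ → [uː] (rule 2); /e/ → [eː] (rule 2); /ʃ/ → [ʒ] (rule 1); /u/ → [uː] (rule 2).
All other segments surface unchanged.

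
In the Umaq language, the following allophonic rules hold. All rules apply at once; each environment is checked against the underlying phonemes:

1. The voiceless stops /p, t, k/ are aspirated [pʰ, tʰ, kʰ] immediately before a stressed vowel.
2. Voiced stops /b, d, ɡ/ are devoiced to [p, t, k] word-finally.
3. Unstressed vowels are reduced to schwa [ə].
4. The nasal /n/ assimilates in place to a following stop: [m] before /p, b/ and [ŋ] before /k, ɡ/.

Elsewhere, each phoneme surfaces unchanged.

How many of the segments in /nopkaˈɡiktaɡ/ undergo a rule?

Segments that undergo a rule: /o/ → [ə] (rule 3); /a/ → [ə] (rule 3); /a/ → [ə] (rule 3); /ɡ/ → [k] (rule 2).
All other segments surface unchanged.

4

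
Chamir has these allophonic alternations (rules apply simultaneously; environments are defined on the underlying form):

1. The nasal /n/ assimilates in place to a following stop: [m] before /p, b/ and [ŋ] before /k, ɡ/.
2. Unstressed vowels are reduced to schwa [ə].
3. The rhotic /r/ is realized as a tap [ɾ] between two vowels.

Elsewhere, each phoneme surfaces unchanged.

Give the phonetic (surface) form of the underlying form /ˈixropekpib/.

[ˈixrəpəkpəb]

/i/ (word-initial): rule 2 targets it, but not in an unstressed syllable → unchanged [i].
/x/ stays [x].
/r/ — between /x/ and /o/; rule 3 does not apply here → [r].
Rule 2 applies to /o/ (between /r/ and /p/: in an unstressed syllable) → [ə].
/p/ (between /o/ and /e/) is unaffected → [p].
/e/ — between /p/ and /k/, in an unstressed syllable — surfaces as [ə] (rule 2).
/k/ (between /e/ and /p/) is unaffected → [k].
/p/ stays [p].
/i/ — between /p/ and /b/, in an unstressed syllable — surfaces as [ə] (rule 2).
/b/ stays [b].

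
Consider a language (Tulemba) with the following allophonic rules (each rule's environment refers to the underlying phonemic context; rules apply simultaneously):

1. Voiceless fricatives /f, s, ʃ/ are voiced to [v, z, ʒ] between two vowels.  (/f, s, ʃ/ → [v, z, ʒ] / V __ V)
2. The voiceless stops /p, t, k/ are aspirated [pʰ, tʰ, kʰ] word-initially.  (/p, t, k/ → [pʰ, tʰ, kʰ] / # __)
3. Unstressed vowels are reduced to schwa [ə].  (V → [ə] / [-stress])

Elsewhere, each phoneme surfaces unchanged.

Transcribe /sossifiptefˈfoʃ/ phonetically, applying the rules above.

/s/ — word-initial; rule 1 does not apply here → [s].
/o/ (between /s/ and /s/) occurs in an unstressed syllable → [ə] by rule 3.
/s/ (between /o/ and /s/) is in the target of rule 1 but the environment (between two vowels) is not met → [s].
/s/ (between /s/ and /i/) fails the environment for rule 1, so it stays [s].
/i/ meets the environment for rule 3 (in an unstressed syllable) → [ə].
/f/ — between /i/ and /i/, between two vowels — surfaces as [v] (rule 1).
/i/ (between /f/ and /p/): in an unstressed syllable, so rule 3 applies → [ə].
/p/ (between /i/ and /t/): rule 2 targets it, but not word-initially → unchanged [p].
/t/ (between /p/ and /e/): rule 2 targets it, but not word-initially → unchanged [t].
/e/ (between /t/ and /f/) occurs in an unstressed syllable → [ə] by rule 3.
/f/ (between /e/ and /f/) is in the target of rule 1 but the environment (between two vowels) is not met → [f].
/f/ — between /f/ and /o/; rule 1 does not apply here → [f].
/o/ (between /f/ and /ʃ/): rule 3 targets it, but not in an unstressed syllable → unchanged [o].
/ʃ/ (word-final) is in the target of rule 1 but the environment (between two vowels) is not met → [ʃ].

[səssəvəptəfˈfoʃ]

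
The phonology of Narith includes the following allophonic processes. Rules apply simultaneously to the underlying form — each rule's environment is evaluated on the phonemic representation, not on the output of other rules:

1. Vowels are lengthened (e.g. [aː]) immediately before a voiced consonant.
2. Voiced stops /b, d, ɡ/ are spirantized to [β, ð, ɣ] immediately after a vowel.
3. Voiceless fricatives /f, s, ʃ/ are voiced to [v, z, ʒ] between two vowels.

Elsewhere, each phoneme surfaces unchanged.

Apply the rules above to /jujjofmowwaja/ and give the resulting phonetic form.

/j/ stays [j].
/u/ (between /j/ and /j/) occurs before a voiced consonant → [uː] by rule 1.
/j/ (between /u/ and /j/) is unaffected → [j].
/j/ (between /j/ and /o/): no rule targets it → [j].
/o/ (between /j/ and /f/) is in the target of rule 1 but the environment (before a voiced consonant) is not met → [o].
/f/ (between /o/ and /m/) fails the environment for rule 3, so it stays [f].
/m/ (between /f/ and /o/): no rule targets it → [m].
/o/ (between /m/ and /w/): before a voiced consonant, so rule 1 applies → [oː].
/w/ (between /o/ and /w/): no rule targets it → [w].
/w/ stays [w].
/a/ — between /w/ and /j/, before a voiced consonant — surfaces as [aː] (rule 1).
/j/ stays [j].
/a/ (word-final) fails the environment for rule 1, so it stays [a].

[juːjjofmoːwwaːja]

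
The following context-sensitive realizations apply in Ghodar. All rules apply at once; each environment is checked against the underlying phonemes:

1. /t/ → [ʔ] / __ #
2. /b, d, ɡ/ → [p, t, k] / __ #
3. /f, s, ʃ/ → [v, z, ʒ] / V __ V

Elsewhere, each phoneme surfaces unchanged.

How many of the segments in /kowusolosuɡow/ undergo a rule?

Segments that undergo a rule: /s/ → [z] (rule 3); /s/ → [z] (rule 3).
All other segments surface unchanged.

2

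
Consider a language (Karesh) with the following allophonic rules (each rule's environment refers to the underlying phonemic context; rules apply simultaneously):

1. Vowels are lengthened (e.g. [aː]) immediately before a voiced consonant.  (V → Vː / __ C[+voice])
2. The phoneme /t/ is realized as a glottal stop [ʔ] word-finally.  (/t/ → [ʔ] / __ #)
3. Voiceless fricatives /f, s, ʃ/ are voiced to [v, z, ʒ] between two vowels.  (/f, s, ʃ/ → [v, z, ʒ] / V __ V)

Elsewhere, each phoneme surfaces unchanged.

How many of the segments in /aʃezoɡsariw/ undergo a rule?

5

Segments that undergo a rule: /ʃ/ → [ʒ] (rule 3); /e/ → [eː] (rule 1); /o/ → [oː] (rule 1); /a/ → [aː] (rule 1); /i/ → [iː] (rule 1).
All other segments surface unchanged.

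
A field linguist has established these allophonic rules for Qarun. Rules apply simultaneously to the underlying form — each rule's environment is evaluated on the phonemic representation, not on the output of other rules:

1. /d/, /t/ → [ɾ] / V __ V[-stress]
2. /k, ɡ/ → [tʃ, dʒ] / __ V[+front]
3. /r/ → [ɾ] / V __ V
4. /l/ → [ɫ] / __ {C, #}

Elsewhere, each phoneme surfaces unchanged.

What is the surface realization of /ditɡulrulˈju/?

[ditɡuɫruɫˈju]

/d/ — word-initial; rule 1 does not apply here → [d].
/i/ — not in any rule's target class → [i].
/t/ (between /i/ and /ɡ/) is in the target of rule 1 but the environment (between a vowel and a following unstressed vowel) is not met → [t].
/ɡ/ (between /t/ and /u/) fails the environment for rule 2, so it stays [ɡ].
/u/ stays [u].
/l/ (between /u/ and /r/): word-finally or immediately before a consonant, so rule 4 applies → [ɫ].
/r/ (between /l/ and /u/): rule 3 targets it, but not between two vowels → unchanged [r].
/u/ stays [u].
/l/ meets the environment for rule 4 (word-finally or immediately before a consonant) → [ɫ].
/j/ — not in any rule's target class → [j].
/u/ — not in any rule's target class → [u].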